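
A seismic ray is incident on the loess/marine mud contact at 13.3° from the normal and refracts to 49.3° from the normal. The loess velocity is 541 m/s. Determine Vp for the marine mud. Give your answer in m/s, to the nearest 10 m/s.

Snell's law: sin 13.3°/V₁ = sin 49.3°/V₂.
V₂ = V₁·sin 49.3°/sin 13.3° = 541 × 3.2955 = 1782.88 m/s.

1780 m/s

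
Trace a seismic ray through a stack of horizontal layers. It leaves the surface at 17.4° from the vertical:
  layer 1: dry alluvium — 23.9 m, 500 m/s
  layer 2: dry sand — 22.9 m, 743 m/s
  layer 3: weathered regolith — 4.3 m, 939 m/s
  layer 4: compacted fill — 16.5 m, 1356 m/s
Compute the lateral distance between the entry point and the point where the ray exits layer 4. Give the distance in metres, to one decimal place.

44.6 m

Apply Snell's law at each interface; in layer i the horizontal offset is hᵢ·tan θᵢ.
Layer 1: θ = 17.40°; offset = 23.9·tan 17.40° = 7.490 m.
Layer 2: sin θ = 743·sin 17.4°/500 = 0.4444, θ = 26.38°; offset = 22.9·tan 26.38° = 11.359 m.
Layer 3: sin θ = 939·sin 17.4°/500 = 0.5616, θ = 34.17°; offset = 4.3·tan 34.17° = 2.919 m.
Layer 4: sin θ = 1356·sin 17.4°/500 = 0.8110, θ = 54.19°; offset = 16.5·tan 54.19° = 22.872 m.
Summing the layer offsets gives 44.640 m.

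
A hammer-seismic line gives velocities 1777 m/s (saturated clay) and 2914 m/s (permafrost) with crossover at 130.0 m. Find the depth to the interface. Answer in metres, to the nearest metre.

32 m

x_cross = 2h·√((V₂+V₁)/(V₂−V₁)) → h = x_cross / (2·√((V₂+V₁)/(V₂−V₁))).
√((V₂+V₁)/(V₂−V₁)) = √((2914+1777)/(2914−1777)) = 2.0312.
h = 130.0 / (2·2.0312) = 32.00 m.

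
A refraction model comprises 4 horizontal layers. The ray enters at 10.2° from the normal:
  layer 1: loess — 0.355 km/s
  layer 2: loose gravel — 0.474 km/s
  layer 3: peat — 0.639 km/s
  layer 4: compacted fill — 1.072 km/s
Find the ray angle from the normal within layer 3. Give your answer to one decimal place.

Ray parameter p = sin 10.2° / 0.355 = 4.9883e-01 s/km.
sin θ_3 = p·V_3 = 4.9883e-01 × 0.639 = 0.3188.
θ_3 = arcsin 0.3188 = 18.59°.

18.6°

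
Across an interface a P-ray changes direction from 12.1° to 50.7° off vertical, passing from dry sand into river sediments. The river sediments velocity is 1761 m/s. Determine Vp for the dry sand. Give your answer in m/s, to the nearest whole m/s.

477 m/s

Snell's law: sin 12.1°/V₁ = sin 50.7°/V₂.
V₁ = V₂·sin 12.1°/sin 50.7° = 1761 × 0.2709 = 477.02 m/s.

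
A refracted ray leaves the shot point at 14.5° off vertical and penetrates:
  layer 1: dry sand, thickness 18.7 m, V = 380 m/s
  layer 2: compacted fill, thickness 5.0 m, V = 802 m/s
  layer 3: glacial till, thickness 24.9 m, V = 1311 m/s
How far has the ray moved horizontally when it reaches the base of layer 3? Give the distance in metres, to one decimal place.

Ray parameter p = sin 14.5° / 380 m/s = 6.5889e-04 s/m.
Layer 1: θ = 14.50°; offset = 18.7·tan 14.50° = 4.836 m.
Layer 2: sin θ = p·802 = 0.5284 → θ = 31.90°; offset = 5.0·tan 31.90° = 3.112 m.
Layer 3: sin θ = p·1311 = 0.8638 → θ = 59.75°; offset = 24.9·tan 59.75° = 42.692 m.
Summing the layer offsets gives 50.640 m.

50.6 m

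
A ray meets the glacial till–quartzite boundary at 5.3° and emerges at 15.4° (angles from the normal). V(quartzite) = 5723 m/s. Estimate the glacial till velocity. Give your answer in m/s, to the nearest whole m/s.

1991 m/s

Snell's law: sin 5.3°/V₁ = sin 15.4°/V₂.
V₁ = V₂·sin 5.3°/sin 15.4° = 5723 × 0.3478 = 1990.68 m/s.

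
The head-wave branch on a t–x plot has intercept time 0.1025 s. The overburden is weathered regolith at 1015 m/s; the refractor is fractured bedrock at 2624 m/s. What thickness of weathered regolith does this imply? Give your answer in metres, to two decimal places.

h = tᵢ·V₁·V₂ / (2·√(V₂²−V₁²)).
√(V₂²−V₁²) = √(2624² − 1015²) = 2419.7 m/s.
h = 0.1025 s × 1015 × 2624 / (2 × 2419.7) = 56.41 m.

56.41 m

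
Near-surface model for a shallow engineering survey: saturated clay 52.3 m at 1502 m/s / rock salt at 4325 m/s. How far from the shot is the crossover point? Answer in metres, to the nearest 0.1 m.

θ_c = arcsin(1502/4325) = 20.32°, so cos θ_c = 0.9378 and tᵢ = 2h cos θ_c/V₁ = 0.0653 s.
At crossover x/V₁ = x/V₂ + tᵢ ⇒ x = tᵢ/(1/V₁ − 1/V₂) = 0.06531/(6.6578e-04 − 2.3121e-04) = 150.28 m.

150.3 m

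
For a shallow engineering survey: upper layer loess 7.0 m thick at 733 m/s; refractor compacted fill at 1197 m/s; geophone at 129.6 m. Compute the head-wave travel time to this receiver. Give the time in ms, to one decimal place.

123.4 ms

θ_c = arcsin(V₁/V₂) = arcsin(733/1197) = 37.76°, cos θ_c = 0.7906.
Intercept time tᵢ = 2h cos θ_c / V₁ = 2·7.0·0.7906/733 = 0.01510 s.
t = x/V₂ + tᵢ = 129.6/1197 + 0.01510 = 0.12337 s.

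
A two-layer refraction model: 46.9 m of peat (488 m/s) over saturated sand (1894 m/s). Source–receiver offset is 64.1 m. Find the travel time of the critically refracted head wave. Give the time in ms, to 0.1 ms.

219.6 ms

t = x/V₂ + 2h·√(V₂²−V₁²)/(V₁V₂).
√(V₂²−V₁²) = √(1894²−488²) = 1830.1 m/s; delay term = 2·46.9·1830.1/(488·1894) = 0.18572 s.
t = 64.1/1894 + 0.18572 = 0.21957 s.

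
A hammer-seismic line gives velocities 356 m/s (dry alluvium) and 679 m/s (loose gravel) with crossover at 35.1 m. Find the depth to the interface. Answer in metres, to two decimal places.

9.80 m

x_cross = 2h·√((V₂+V₁)/(V₂−V₁)) → h = x_cross / (2·√((V₂+V₁)/(V₂−V₁))).
√((V₂+V₁)/(V₂−V₁)) = √((679+356)/(679−356)) = 1.7901.
h = 35.1 / (2·1.7901) = 9.80 m.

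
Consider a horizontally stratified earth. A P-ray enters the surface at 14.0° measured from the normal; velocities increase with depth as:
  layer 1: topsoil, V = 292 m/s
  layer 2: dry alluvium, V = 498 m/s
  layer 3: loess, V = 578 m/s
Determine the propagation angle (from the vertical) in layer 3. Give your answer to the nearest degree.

Snell's law across each interface conserves sin θ / V, so sin θ_3 = V_3·sin θ₁/V₁.
sin θ_3 = 578 × sin 14.0° / 292 = 0.4789.
θ_3 = 28.61° from the vertical.

29°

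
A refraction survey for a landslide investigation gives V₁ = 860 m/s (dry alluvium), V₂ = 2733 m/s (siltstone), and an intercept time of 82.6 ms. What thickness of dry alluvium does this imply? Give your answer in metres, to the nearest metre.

37 m

θ_c = arcsin(860/2733) = 18.34°; cos θ_c = 0.9492.
tᵢ = 2h cos θ_c/V₁ ⇒ h = tᵢ·V₁/(2 cos θ_c) = 0.0826·860/(2·0.9492) = 37.42 m.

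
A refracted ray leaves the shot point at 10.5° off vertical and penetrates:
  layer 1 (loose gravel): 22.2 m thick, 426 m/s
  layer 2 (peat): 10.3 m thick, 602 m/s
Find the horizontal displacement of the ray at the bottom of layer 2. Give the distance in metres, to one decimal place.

6.9 m

Apply Snell's law at each interface; in layer i the horizontal offset is hᵢ·tan θᵢ.
Layer 1: θ = 10.50°; offset = 22.2·tan 10.50° = 4.115 m.
Layer 2: sin θ = 602·sin 10.5°/426 = 0.2575, θ = 14.92°; offset = 10.3·tan 14.92° = 2.745 m.
Total horizontal offset = 6.860 m.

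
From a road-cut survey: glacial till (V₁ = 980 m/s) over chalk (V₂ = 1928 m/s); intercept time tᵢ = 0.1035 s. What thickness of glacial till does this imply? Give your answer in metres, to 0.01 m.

h = tᵢ·V₁·V₂ / (2·√(V₂²−V₁²)).
√(V₂²−V₁²) = √(1928² − 980²) = 1660.4 m/s.
h = 0.1035 s × 980 × 1928 / (2 × 1660.4) = 58.89 m.

58.89 m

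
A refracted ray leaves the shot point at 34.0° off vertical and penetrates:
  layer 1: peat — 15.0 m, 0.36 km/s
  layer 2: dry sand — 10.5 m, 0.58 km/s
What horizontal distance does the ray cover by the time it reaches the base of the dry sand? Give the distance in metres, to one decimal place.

31.9 m

Apply Snell's law at each interface; in layer i the horizontal offset is hᵢ·tan θᵢ.
Layer 1: θ = 34.00°; offset = 15.0·tan 34.00° = 10.118 m.
Layer 2: sin θ = 0.58·sin 34.0°/0.36 = 0.9009, θ = 64.28°; offset = 10.5·tan 64.28° = 21.797 m.
Σ offsets = 31.915 m.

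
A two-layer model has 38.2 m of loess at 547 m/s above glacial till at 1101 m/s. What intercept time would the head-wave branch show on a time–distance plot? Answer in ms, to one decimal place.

121.2 ms

θ_c = arcsin(V₁/V₂) = arcsin(547/1101) = 29.79°; cos θ_c = 0.8679.
tᵢ = 2h·cos θ_c / V₁ = 2·38.2·0.8679 / 547 = 0.12121 s.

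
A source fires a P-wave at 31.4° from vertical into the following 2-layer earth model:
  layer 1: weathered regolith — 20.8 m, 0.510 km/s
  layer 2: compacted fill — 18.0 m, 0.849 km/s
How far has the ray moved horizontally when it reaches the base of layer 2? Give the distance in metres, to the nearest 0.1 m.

44.1 m

p = sin θ₁/V₁ = sin 31.4°/0.510 = 1.0216e+00 s/km is conserved through the stack.
Layer 1: θ = 31.40°; offset = 20.8·tan 31.40° = 12.696 m.
Layer 2: sin θ = p·0.849 = 0.8673 → θ = 60.15°; offset = 18.0·tan 60.15° = 31.366 m.
Summing the layer offsets gives 44.062 m.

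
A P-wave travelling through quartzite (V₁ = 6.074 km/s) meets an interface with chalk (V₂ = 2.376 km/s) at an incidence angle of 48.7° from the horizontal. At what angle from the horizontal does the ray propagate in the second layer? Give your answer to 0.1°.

Convert to the normal: θ₁ = 90° − 48.7° = 41.3°.
Snell's law: sin θ₂ = (V₂/V₁)·sin θ₁ = (2.376/6.074)·sin 41.3° = 0.2582.
θ₂ = sin⁻¹(0.2582) = 14.96° (from vertical).
From the interface: 90° − 14.96° = 75.04°.

75.0°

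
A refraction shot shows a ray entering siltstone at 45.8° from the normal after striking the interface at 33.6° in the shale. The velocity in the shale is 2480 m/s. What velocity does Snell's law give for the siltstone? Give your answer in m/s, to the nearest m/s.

Snell's law: sin 33.6°/V₁ = sin 45.8°/V₂.
V₂ = V₁·sin 45.8°/sin 33.6° = 2480 × 1.2955 = 3212.80 m/s.

3213 m/s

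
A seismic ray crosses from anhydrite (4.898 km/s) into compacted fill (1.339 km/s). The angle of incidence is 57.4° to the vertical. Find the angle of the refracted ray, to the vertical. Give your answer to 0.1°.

13.3°

sin θ₁/V₁ = sin θ₂/V₂ ⇒ sin θ₂ = 1.339·sin 57.4°/4.898 = 1.339·0.8425/4.898 = 0.2303.
θ₂ = sin⁻¹(0.2303) = 13.32° (from vertical).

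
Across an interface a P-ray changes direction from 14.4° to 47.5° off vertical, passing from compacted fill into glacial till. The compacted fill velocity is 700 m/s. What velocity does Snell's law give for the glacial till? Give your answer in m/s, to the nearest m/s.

2075 m/s

sin 14.4° = 0.2487; sin 47.5° = 0.7373.
V₂ = V₁·(sin θ₂/sin θ₁) = 700·(0.7373/0.2487) = 2075.25 m/s.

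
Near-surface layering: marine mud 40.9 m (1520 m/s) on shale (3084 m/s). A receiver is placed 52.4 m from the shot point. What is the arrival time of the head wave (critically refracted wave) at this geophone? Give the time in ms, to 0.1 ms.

63.8 ms

t = x/V₂ + 2h·√(V₂²−V₁²)/(V₁V₂).
√(V₂²−V₁²) = √(3084²−1520²) = 2683.4 m/s; delay term = 2·40.9·2683.4/(1520·3084) = 0.04683 s.
t = 52.4/3084 + 0.04683 = 0.06382 s.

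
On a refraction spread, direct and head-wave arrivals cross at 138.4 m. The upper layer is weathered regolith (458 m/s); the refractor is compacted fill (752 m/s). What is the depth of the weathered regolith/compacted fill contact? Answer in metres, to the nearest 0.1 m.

h = (x_cross/2)·√((V₂−V₁)/(V₂+V₁)).
(V₂−V₁)/(V₂+V₁) = (752−458)/(752+458) = 0.2430; √ = 0.4929.
h = (138.4/2)·0.4929 = 34.11 m.

34.1 m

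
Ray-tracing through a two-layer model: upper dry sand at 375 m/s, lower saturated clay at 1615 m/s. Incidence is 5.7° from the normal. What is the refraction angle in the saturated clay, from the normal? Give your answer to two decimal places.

25.32°

sin θ₁/V₁ = sin θ₂/V₂ ⇒ sin θ₂ = 1615·sin 5.7°/375 = 1615·0.0993/375 = 0.4277.
θ₂ = arcsin 0.4277 = 25.32° from the normal.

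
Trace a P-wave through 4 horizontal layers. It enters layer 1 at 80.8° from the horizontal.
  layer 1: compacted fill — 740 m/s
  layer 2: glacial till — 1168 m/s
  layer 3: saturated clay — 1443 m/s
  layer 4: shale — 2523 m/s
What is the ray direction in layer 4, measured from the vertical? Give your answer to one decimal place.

From the normal: θ₁ = 90° − 80.8° = 9.2°.
Ray parameter p = sin 9.2° / 740 = 2.1606e-04 s/m.
sin θ_4 = p·V_4 = 2.1606e-04 × 2523 = 0.5451.
θ_4 = arcsin 0.5451 = 33.03°.

33.0°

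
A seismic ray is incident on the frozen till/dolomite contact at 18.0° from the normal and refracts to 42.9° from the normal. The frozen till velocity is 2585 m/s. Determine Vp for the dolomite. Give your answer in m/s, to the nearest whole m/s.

Snell's law: sin 18.0°/V₁ = sin 42.9°/V₂.
V₂ = V₁·sin 42.9°/sin 18.0° = 2585 × 2.2029 = 5694.39 m/s.

5694 m/s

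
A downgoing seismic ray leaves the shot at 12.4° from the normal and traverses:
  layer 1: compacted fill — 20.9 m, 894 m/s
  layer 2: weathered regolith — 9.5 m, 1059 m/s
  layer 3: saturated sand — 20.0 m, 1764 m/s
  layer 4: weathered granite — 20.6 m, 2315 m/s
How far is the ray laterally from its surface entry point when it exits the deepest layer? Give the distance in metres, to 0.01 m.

30.23 m

p = sin θ₁/V₁ = sin 12.4°/894 = 2.4020e-04 s/m is conserved through the stack.
Layer 1: θ = 12.40°; offset = 20.9·tan 12.40° = 4.5952 m.
Layer 2: sin θ = p·1059 = 0.2544 → θ = 14.74°; offset = 9.5·tan 14.74° = 2.4987 m.
Layer 3: sin θ = p·1764 = 0.4237 → θ = 25.07°; offset = 20.0·tan 25.07° = 9.3554 m.
Layer 4: sin θ = p·2315 = 0.5561 → θ = 33.78°; offset = 20.6·tan 33.78° = 13.7818 m.
Summing the layer offsets gives 30.2311 m.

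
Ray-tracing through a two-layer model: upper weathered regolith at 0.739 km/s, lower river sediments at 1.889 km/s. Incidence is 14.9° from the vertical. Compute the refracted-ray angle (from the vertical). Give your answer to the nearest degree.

41°

Snell's law: sin θ₂ = (V₂/V₁)·sin θ₁ = (1.889/0.739)·sin 14.9° = 0.6573.
θ₂ = sin⁻¹(0.6573) = 41.09° (from vertical).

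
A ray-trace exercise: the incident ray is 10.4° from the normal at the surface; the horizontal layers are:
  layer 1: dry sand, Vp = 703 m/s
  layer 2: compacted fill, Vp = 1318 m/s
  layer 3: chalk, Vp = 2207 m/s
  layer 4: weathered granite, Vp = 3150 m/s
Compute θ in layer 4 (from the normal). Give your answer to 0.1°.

Snell's law across each interface conserves sin θ / V, so sin θ_4 = V_4·sin θ₁/V₁.
sin θ_4 = 3150 × sin 10.4° / 703 = 0.8089.
θ_4 = 53.99° from the vertical.

54.0°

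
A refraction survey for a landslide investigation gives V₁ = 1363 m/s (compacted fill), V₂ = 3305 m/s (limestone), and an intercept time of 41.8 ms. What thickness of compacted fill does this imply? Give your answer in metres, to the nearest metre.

31 m

θ_c = arcsin(1363/3305) = 24.36°; cos θ_c = 0.9110.
tᵢ = 2h cos θ_c/V₁ ⇒ h = tᵢ·V₁/(2 cos θ_c) = 0.0418·1363/(2·0.9110) = 31.27 m.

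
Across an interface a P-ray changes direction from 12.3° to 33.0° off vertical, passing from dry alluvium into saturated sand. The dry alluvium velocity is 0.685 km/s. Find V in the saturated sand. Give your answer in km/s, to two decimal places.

Snell's law: sin 12.3°/V₁ = sin 33.0°/V₂.
V₂ = V₁·sin 33.0°/sin 12.3° = 0.685 × 2.5566 = 1.75 km/s.

1.75 km/s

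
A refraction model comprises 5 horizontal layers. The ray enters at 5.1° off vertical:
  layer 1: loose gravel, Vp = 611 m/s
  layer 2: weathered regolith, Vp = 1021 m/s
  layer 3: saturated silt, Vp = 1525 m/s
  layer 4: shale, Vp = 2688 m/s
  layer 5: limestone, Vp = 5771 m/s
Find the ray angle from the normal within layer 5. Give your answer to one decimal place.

57.1°

Ray parameter p = sin 5.1° / 611 = 1.4549e-04 s/m.
sin θ_5 = p·V_5 = 1.4549e-04 × 5771 = 0.8396.
θ_5 = 57.10° from the vertical.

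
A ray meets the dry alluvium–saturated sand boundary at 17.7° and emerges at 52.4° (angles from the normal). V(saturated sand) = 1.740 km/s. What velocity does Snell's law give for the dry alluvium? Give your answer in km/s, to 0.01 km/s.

0.67 km/s

sin 17.7° = 0.3040; sin 52.4° = 0.7923.
V₁ = V₂·(sin θ₁/sin θ₂) = 1.740·(0.3040/0.7923) = 0.67 km/s.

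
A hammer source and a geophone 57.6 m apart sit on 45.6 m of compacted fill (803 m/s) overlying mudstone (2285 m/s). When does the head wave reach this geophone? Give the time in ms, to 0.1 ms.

t = x/V₂ + 2h·√(V₂²−V₁²)/(V₁V₂).
√(V₂²−V₁²) = √(2285²−803²) = 2139.3 m/s; delay term = 2·45.6·2139.3/(803·2285) = 0.10633 s.
t = 57.6/2285 + 0.10633 = 0.13154 s.

131.5 ms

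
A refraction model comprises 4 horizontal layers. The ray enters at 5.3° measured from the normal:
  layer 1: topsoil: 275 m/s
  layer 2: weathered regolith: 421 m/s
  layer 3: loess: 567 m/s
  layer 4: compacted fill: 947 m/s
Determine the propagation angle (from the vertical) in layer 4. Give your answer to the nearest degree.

19°

Ray parameter p = sin 5.3° / 275 = 3.3589e-04 s/m.
sin θ_4 = p·V_4 = 3.3589e-04 × 947 = 0.3181.
θ_4 = 18.55° from the vertical.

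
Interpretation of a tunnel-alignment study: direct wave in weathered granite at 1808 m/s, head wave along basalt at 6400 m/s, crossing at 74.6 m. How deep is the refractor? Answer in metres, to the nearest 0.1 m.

27.9 m

x_cross = 2h·√((V₂+V₁)/(V₂−V₁)) → h = x_cross / (2·√((V₂+V₁)/(V₂−V₁))).
√((V₂+V₁)/(V₂−V₁)) = √((6400+1808)/(6400−1808)) = 1.3370.
h = 74.6 / (2·1.3370) = 27.90 m.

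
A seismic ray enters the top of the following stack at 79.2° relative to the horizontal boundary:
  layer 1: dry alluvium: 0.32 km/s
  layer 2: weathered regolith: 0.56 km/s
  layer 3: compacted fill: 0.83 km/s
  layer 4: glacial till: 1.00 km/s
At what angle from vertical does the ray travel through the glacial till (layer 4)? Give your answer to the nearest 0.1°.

35.8°

From the normal: θ₁ = 90° − 79.2° = 10.8°.
Ray parameter p = sin 10.8° / 0.32 = 5.8557e-01 s/km.
sin θ_4 = p·V_4 = 5.8557e-01 × 1.00 = 0.5856.
θ_4 = arcsin 0.5856 = 35.84°.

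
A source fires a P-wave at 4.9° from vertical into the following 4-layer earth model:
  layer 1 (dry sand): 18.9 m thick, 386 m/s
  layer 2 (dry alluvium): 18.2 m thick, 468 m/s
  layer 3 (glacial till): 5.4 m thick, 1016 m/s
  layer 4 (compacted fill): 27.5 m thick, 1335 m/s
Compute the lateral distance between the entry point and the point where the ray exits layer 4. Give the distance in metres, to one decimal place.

Ray parameter p = sin 4.9° / 386 m/s = 2.2129e-04 s/m.
Layer 1: θ = 4.90°; offset = 18.9·tan 4.90° = 1.620 m.
Layer 2: sin θ = p·468 = 0.1036 → θ = 5.94°; offset = 18.2·tan 5.94° = 1.895 m.
Layer 3: sin θ = p·1016 = 0.2248 → θ = 12.99°; offset = 5.4·tan 12.99° = 1.246 m.
Layer 4: sin θ = p·1335 = 0.2954 → θ = 17.18°; offset = 27.5·tan 17.18° = 8.504 m.
Σ offsets = 13.265 m.

13.3 m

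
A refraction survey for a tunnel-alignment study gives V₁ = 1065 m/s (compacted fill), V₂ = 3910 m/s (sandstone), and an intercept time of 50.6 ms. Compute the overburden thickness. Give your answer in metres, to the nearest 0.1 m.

h = tᵢ·V₁·V₂ / (2·√(V₂²−V₁²)).
√(V₂²−V₁²) = √(3910² − 1065²) = 3762.2 m/s.
h = 0.0506 s × 1065 × 3910 / (2 × 3762.2) = 28.00 m.

28.0 m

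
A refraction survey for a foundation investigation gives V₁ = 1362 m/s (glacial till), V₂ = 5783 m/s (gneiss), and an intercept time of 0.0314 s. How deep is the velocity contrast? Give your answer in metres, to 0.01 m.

h = tᵢ·V₁·V₂ / (2·√(V₂²−V₁²)).
√(V₂²−V₁²) = √(5783² − 1362²) = 5620.3 m/s.
h = 0.0314 s × 1362 × 5783 / (2 × 5620.3) = 22.00 m.

22.00 m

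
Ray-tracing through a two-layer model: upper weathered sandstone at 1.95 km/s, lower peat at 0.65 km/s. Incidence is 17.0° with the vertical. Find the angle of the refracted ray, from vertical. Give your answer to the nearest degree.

6°

Snell's law: sin θ₂ = (V₂/V₁)·sin θ₁ = (0.65/1.95)·sin 17.0° = 0.0975.
θ₂ = arcsin 0.0975 = 5.59° from the normal.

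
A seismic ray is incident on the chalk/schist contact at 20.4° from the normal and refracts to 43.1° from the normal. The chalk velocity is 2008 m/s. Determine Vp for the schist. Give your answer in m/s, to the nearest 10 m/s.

3940 m/s

sin 20.4° = 0.3486; sin 43.1° = 0.6833.
V₂ = V₁·(sin θ₂/sin θ₁) = 2008·(0.6833/0.3486) = 3936.10 m/s.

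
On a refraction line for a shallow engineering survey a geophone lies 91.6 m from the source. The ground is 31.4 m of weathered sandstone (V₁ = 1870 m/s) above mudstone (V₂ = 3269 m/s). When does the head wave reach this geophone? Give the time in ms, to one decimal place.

θ_c = arcsin(V₁/V₂) = arcsin(1870/3269) = 34.89°, cos θ_c = 0.8202.
Intercept time tᵢ = 2h cos θ_c / V₁ = 2·31.4·0.8202/1870 = 0.02755 s.
t = x/V₂ + tᵢ = 91.6/3269 + 0.02755 = 0.05557 s.

55.6 ms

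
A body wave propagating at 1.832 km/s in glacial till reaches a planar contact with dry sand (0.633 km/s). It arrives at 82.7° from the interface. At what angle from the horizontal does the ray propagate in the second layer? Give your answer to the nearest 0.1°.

Angle from the normal: 90° − 82.7° = 7.3°.
Snell's law: sin θ₂ = (V₂/V₁)·sin θ₁ = (0.633/1.832)·sin 7.3° = 0.0439.
θ₂ = sin⁻¹(0.0439) = 2.52° (from vertical).
From the interface: 90° − 2.52° = 87.48°.

87.5°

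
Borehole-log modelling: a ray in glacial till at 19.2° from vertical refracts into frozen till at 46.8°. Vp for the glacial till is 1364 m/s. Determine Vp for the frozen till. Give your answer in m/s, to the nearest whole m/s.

Snell's law: sin 19.2°/V₁ = sin 46.8°/V₂.
V₂ = V₁·sin 46.8°/sin 19.2° = 1364 × 2.2166 = 3023.45 m/s.

3023 m/s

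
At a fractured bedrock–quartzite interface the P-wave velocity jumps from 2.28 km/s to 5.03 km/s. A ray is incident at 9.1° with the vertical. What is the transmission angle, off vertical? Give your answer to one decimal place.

Snell's law: sin θ₂ = (V₂/V₁)·sin θ₁ = (5.03/2.28)·sin 9.1° = 0.3489.
θ₂ = sin⁻¹(0.3489) = 20.42° (from vertical).

20.4°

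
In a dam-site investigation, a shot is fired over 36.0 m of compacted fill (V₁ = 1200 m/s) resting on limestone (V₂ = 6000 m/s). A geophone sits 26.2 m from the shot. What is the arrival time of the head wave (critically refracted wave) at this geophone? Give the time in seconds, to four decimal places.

0.0632 s

θ_c = arcsin(V₁/V₂) = arcsin(1200/6000) = 11.54°, cos θ_c = 0.9798.
Intercept time tᵢ = 2h cos θ_c / V₁ = 2·36.0·0.9798/1200 = 0.05879 s.
t = x/V₂ + tᵢ = 26.2/6000 + 0.05879 = 0.06315 s.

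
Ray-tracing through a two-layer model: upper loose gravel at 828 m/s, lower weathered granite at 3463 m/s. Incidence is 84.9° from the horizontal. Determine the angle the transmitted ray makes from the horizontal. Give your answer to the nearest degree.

68°

Angle from the normal: 90° − 84.9° = 5.1°.
Snell's law: sin θ₂ = (V₂/V₁)·sin θ₁ = (3463/828)·sin 5.1° = 0.3718.
θ₂ = sin⁻¹(0.3718) = 21.83° (from vertical).
From the interface: 90° − 21.83° = 68.17°.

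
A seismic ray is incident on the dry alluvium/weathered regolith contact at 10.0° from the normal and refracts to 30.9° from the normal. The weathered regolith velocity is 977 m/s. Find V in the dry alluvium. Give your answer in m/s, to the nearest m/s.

Snell's law: sin 10.0°/V₁ = sin 30.9°/V₂.
V₁ = V₂·sin 10.0°/sin 30.9° = 977 × 0.3381 = 330.36 m/s.

330 m/s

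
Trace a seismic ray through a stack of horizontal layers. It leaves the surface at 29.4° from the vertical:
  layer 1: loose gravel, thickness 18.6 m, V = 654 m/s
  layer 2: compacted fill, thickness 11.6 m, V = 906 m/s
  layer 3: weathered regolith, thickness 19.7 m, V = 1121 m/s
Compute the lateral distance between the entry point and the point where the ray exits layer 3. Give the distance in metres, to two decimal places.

51.92 m

Apply Snell's law at each interface; in layer i the horizontal offset is hᵢ·tan θᵢ.
Layer 1: θ = 29.40°; offset = 18.6·tan 29.40° = 10.4806 m.
Layer 2: sin θ = 906·sin 29.4°/654 = 0.6801, θ = 42.85°; offset = 11.6·tan 42.85° = 10.7599 m.
Layer 3: sin θ = 1121·sin 29.4°/654 = 0.8414, θ = 57.29°; offset = 19.7·tan 57.29° = 30.6773 m.
Summing the layer offsets gives 51.9178 m.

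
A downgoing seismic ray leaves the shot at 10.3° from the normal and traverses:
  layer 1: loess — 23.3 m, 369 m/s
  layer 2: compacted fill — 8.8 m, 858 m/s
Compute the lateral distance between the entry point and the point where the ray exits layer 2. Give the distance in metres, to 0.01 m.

8.26 m

Ray parameter p = sin 10.3° / 369 m/s = 4.8456e-04 s/m.
Layer 1: θ = 10.30°; offset = 23.3·tan 10.30° = 4.2343 m.
Layer 2: sin θ = p·858 = 0.4158 → θ = 24.57°; offset = 8.8·tan 24.57° = 4.0228 m.
Σ offsets = 8.2571 m.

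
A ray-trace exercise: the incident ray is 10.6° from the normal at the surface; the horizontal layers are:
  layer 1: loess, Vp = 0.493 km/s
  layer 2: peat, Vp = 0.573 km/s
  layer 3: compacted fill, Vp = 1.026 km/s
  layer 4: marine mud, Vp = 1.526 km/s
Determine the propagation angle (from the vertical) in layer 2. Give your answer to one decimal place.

Snell's law across each interface conserves sin θ / V, so sin θ_2 = V_2·sin θ₁/V₁.
sin θ_2 = 0.573 × sin 10.6° / 0.493 = 0.2138.
θ_2 = arcsin 0.2138 = 12.35°.

12.3°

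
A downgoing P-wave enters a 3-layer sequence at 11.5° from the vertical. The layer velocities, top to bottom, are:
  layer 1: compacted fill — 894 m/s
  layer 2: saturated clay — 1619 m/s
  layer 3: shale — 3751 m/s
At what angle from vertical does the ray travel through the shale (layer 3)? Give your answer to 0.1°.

56.8°

Ray parameter p = sin 11.5° / 894 = 2.2301e-04 s/m.
sin θ_3 = p·V_3 = 2.2301e-04 × 3751 = 0.8365.
θ_3 = arcsin 0.8365 = 56.77°.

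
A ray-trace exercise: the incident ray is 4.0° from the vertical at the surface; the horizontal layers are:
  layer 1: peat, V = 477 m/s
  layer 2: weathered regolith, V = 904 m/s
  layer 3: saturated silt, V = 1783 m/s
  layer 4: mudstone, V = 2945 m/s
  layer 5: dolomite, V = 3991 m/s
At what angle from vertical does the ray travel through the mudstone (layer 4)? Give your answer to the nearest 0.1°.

25.5°

Snell's law across each interface conserves sin θ / V, so sin θ_4 = V_4·sin θ₁/V₁.
sin θ_4 = 2945 × sin 4.0° / 477 = 0.4307.
θ_4 = 25.51° from the vertical.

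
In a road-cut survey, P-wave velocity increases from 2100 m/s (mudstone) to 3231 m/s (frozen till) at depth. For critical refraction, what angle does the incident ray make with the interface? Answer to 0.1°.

Critical incidence: sin θ_c = V₁/V₂ = 2100/3231 = 0.6500.
θ_c = arcsin 0.6500 = 40.54°.
Measured from the interface: 90° − 40.54° = 49.46°.

49.5°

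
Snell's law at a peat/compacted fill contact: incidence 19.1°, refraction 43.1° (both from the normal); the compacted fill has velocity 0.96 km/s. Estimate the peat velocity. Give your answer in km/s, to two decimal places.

sin 19.1° = 0.3272; sin 43.1° = 0.6833.
V₁ = V₂·(sin θ₁/sin θ₂) = 0.96·(0.3272/0.6833) = 0.46 km/s.

0.46 km/s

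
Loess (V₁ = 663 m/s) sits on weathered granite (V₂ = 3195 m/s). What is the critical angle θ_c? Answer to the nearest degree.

12°

At critical incidence the refracted ray runs along the interface (θ₂ = 90°), so sin θ_c = V₁/V₂.
θ_c = arcsin(663/3195) = arcsin 0.2075 = 11.98°.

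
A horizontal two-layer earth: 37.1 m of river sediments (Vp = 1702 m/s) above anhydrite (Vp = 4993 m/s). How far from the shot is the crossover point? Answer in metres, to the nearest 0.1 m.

x_cross = 2h·√((V₂+V₁)/(V₂−V₁)).
(V₂+V₁)/(V₂−V₁) = (4993+1702)/(4993−1702) = 2.0343; √ = 1.4263.
x_cross = 2·37.1·1.4263 = 105.83 m.

105.8 m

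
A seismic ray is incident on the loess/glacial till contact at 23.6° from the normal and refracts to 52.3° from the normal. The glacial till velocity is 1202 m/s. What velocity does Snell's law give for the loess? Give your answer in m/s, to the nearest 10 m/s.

610 m/s

sin 23.6° = 0.4003; sin 52.3° = 0.7912.
V₁ = V₂·(sin θ₁/sin θ₂) = 1202·(0.4003/0.7912) = 608.20 m/s.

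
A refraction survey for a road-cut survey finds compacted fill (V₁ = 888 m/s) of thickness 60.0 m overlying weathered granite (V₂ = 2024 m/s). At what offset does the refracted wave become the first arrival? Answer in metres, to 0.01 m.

192.13 m

θ_c = arcsin(888/2024) = 26.02°, so cos θ_c = 0.8986 and tᵢ = 2h cos θ_c/V₁ = 0.1214 s.
At crossover x/V₁ = x/V₂ + tᵢ ⇒ x = tᵢ/(1/V₁ − 1/V₂) = 0.12143/(1.1261e-03 − 4.9407e-04) = 192.13 m.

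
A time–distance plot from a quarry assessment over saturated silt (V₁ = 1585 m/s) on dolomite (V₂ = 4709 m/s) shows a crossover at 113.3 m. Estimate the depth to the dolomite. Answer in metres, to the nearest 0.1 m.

h = (x_cross/2)·√((V₂−V₁)/(V₂+V₁)).
(V₂−V₁)/(V₂+V₁) = (4709−1585)/(4709+1585) = 0.4963; √ = 0.7045.
h = (113.3/2)·0.7045 = 39.91 m.

39.9 m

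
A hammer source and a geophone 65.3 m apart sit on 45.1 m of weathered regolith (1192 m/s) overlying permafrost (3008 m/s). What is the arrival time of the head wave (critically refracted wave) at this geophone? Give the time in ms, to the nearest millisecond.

91 ms

t = x/V₂ + 2h·√(V₂²−V₁²)/(V₁V₂).
√(V₂²−V₁²) = √(3008²−1192²) = 2761.7 m/s; delay term = 2·45.1·2761.7/(1192·3008) = 0.06948 s.
t = 65.3/3008 + 0.06948 = 0.09118 s.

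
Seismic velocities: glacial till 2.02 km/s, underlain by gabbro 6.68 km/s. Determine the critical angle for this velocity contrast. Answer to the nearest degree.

18°

At critical incidence the refracted ray runs along the interface (θ₂ = 90°), so sin θ_c = V₁/V₂.
θ_c = arcsin(2.02/6.68) = arcsin 0.3024 = 17.60°.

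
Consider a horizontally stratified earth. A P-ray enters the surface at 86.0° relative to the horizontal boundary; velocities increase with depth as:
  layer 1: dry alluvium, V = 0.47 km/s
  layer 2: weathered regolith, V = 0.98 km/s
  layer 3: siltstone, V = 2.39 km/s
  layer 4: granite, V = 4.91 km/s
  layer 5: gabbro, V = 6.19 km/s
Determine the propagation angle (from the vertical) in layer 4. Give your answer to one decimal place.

From the normal: θ₁ = 90° − 86.0° = 4.0°.
Ray parameter p = sin 4.0° / 0.47 = 1.4842e-01 s/km.
sin θ_4 = p·V_4 = 1.4842e-01 × 4.91 = 0.7287.
θ_4 = 46.78° from the vertical.

46.8°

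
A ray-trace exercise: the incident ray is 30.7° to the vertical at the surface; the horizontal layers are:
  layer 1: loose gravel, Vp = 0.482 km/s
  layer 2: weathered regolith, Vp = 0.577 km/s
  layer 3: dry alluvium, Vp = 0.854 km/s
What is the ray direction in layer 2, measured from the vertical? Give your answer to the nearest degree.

Snell's law across each interface conserves sin θ / V, so sin θ_2 = V_2·sin θ₁/V₁.
sin θ_2 = 0.577 × sin 30.7° / 0.482 = 0.6112.
θ_2 = 37.67° from the vertical.

38°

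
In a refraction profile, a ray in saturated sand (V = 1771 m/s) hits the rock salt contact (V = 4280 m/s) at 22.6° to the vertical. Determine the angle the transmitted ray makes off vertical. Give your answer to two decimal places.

sin θ₁/V₁ = sin θ₂/V₂ ⇒ sin θ₂ = 4280·sin 22.6°/1771 = 4280·0.3843/1771 = 0.9287.
θ₂ = sin⁻¹(0.9287) = 68.24° (from vertical).

68.24°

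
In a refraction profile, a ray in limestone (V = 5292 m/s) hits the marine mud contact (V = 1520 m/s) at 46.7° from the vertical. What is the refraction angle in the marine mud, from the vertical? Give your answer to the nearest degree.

12°

sin θ₁/V₁ = sin θ₂/V₂ ⇒ sin θ₂ = 1520·sin 46.7°/5292 = 1520·0.7278/5292 = 0.2090.
θ₂ = sin⁻¹(0.2090) = 12.07° (from vertical).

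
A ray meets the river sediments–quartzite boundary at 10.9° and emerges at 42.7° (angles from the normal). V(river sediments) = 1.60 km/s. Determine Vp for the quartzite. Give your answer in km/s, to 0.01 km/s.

sin 10.9° = 0.1891; sin 42.7° = 0.6782.
V₂ = V₁·(sin θ₂/sin θ₁) = 1.60·(0.6782/0.1891) = 5.74 km/s.

5.74 km/s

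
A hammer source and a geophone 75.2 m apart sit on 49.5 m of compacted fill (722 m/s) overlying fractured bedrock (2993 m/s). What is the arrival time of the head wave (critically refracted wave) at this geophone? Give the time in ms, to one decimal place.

t = x/V₂ + 2h·√(V₂²−V₁²)/(V₁V₂).
√(V₂²−V₁²) = √(2993²−722²) = 2904.6 m/s; delay term = 2·49.5·2904.6/(722·2993) = 0.13307 s.
t = 75.2/2993 + 0.13307 = 0.15820 s.

158.2 ms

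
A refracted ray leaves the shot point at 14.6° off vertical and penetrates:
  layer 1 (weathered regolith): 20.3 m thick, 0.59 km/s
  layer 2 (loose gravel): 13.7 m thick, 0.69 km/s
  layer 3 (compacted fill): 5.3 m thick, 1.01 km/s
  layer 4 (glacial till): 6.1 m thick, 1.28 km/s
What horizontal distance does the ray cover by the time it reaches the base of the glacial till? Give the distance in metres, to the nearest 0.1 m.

16.0 m

p = sin θ₁/V₁ = sin 14.6°/0.59 = 4.2724e-01 s/km is conserved through the stack.
Layer 1: θ = 14.60°; offset = 20.3·tan 14.60° = 5.288 m.
Layer 2: sin θ = p·0.69 = 0.2948 → θ = 17.15°; offset = 13.7·tan 17.15° = 4.226 m.
Layer 3: sin θ = p·1.01 = 0.4315 → θ = 25.56°; offset = 5.3·tan 25.56° = 2.535 m.
Layer 4: sin θ = p·1.28 = 0.5469 → θ = 33.15°; offset = 6.1·tan 33.15° = 3.984 m.
Summing the layer offsets gives 16.034 m.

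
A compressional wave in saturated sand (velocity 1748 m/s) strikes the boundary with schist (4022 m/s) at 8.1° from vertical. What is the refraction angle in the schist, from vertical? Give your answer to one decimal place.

18.9°

sin θ₁/V₁ = sin θ₂/V₂ ⇒ sin θ₂ = 4022·sin 8.1°/1748 = 4022·0.1409/1748 = 0.3242.
θ₂ = arcsin 0.3242 = 18.92° from the normal.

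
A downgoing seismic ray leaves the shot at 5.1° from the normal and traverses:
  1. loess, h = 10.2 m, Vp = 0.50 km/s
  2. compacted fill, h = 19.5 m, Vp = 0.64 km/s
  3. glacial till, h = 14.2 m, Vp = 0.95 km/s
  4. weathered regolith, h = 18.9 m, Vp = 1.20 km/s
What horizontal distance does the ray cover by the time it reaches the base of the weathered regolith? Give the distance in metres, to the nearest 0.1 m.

9.7 m

p = sin θ₁/V₁ = sin 5.1°/0.50 = 1.7779e-01 s/km is conserved through the stack.
Layer 1: θ = 5.10°; offset = 10.2·tan 5.10° = 0.910 m.
Layer 2: sin θ = p·0.64 = 0.1138 → θ = 6.53°; offset = 19.5·tan 6.53° = 2.233 m.
Layer 3: sin θ = p·0.95 = 0.1689 → θ = 9.72°; offset = 14.2·tan 9.72° = 2.433 m.
Layer 4: sin θ = p·1.20 = 0.2133 → θ = 12.32°; offset = 18.9·tan 12.32° = 4.127 m.
Summing the layer offsets gives 9.704 m.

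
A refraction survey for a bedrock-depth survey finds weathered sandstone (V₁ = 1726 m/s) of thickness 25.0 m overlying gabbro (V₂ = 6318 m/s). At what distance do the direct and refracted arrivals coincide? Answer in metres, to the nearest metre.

66 m

x_cross = 2h·√((V₂+V₁)/(V₂−V₁)).
(V₂+V₁)/(V₂−V₁) = (6318+1726)/(6318−1726) = 1.7517; √ = 1.3235.
x_cross = 2·25.0·1.3235 = 66.18 m.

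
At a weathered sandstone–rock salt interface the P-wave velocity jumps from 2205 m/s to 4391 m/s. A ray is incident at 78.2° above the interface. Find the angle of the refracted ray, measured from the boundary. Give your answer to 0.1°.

66.0°

Angle from the normal: 90° − 78.2° = 11.8°.
Snell's law: sin θ₂ = (V₂/V₁)·sin θ₁ = (4391/2205)·sin 11.8° = 0.4072.
θ₂ = arcsin 0.4072 = 24.03° from the normal.
From the interface: 90° − 24.03° = 65.97°.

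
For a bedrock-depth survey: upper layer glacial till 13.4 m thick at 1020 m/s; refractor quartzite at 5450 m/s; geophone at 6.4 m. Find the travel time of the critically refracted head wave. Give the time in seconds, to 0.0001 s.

0.0270 s

θ_c = arcsin(V₁/V₂) = arcsin(1020/5450) = 10.79°, cos θ_c = 0.9823.
Intercept time tᵢ = 2h cos θ_c / V₁ = 2·13.4·0.9823/1020 = 0.02581 s.
t = x/V₂ + tᵢ = 6.4/5450 + 0.02581 = 0.02698 s.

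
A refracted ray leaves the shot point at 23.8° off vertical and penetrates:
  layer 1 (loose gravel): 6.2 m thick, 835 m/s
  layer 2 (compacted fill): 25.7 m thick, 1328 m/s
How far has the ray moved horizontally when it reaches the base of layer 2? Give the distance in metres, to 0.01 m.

24.24 m

Ray parameter p = sin 23.8° / 835 m/s = 4.8329e-04 s/m.
Layer 1: θ = 23.80°; offset = 6.2·tan 23.80° = 2.7345 m.
Layer 2: sin θ = p·1328 = 0.6418 → θ = 39.93°; offset = 25.7·tan 39.93° = 21.5088 m.
Σ offsets = 24.2434 m.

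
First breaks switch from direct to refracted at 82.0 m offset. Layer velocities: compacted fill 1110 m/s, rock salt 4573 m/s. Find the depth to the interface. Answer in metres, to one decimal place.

x_cross = 2h·√((V₂+V₁)/(V₂−V₁)) → h = x_cross / (2·√((V₂+V₁)/(V₂−V₁))).
√((V₂+V₁)/(V₂−V₁)) = √((4573+1110)/(4573−1110)) = 1.2810.
h = 82.0 / (2·1.2810) = 32.01 m.

32.0 m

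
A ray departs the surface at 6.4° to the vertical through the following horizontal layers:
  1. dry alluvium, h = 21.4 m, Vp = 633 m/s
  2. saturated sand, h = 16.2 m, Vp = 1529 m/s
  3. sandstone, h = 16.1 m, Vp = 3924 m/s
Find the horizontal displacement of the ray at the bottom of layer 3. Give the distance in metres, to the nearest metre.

Apply Snell's law at each interface; in layer i the horizontal offset is hᵢ·tan θᵢ.
Layer 1: θ = 6.40°; offset = 21.4·tan 6.40° = 2.400 m.
Layer 2: sin θ = 1529·sin 6.4°/633 = 0.2693, θ = 15.62°; offset = 16.2·tan 15.62° = 4.529 m.
Layer 3: sin θ = 3924·sin 6.4°/633 = 0.6910, θ = 43.71°; offset = 16.1·tan 43.71° = 15.391 m.
Σ offsets = 22.320 m.

22 m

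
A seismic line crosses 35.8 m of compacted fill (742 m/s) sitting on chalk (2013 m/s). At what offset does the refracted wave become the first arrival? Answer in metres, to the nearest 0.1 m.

105.4 m

θ_c = arcsin(742/2013) = 21.63°, so cos θ_c = 0.9296 and tᵢ = 2h cos θ_c/V₁ = 0.0897 s.
At crossover x/V₁ = x/V₂ + tᵢ ⇒ x = tᵢ/(1/V₁ − 1/V₂) = 0.08970/(1.3477e-03 − 4.9677e-04) = 105.41 m.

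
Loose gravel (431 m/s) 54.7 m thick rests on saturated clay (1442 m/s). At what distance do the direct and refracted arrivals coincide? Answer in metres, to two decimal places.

x_cross = 2h·√((V₂+V₁)/(V₂−V₁)).
(V₂+V₁)/(V₂−V₁) = (1442+431)/(1442−431) = 1.8526; √ = 1.3611.
x_cross = 2·54.7·1.3611 = 148.91 m.

148.91 m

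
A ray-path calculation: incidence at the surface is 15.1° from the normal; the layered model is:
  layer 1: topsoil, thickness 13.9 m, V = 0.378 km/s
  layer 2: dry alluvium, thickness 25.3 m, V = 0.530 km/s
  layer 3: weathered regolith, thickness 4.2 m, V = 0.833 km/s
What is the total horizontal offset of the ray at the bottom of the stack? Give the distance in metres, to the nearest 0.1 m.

16.6 m

Ray parameter p = sin 15.1° / 0.378 km/s = 6.8917e-01 s/km.
Layer 1: θ = 15.10°; offset = 13.9·tan 15.10° = 3.751 m.
Layer 2: sin θ = p·0.530 = 0.3653 → θ = 21.42°; offset = 25.3·tan 21.42° = 9.927 m.
Layer 3: sin θ = p·0.833 = 0.5741 → θ = 35.03°; offset = 4.2·tan 35.03° = 2.945 m.
Summing the layer offsets gives 16.622 m.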